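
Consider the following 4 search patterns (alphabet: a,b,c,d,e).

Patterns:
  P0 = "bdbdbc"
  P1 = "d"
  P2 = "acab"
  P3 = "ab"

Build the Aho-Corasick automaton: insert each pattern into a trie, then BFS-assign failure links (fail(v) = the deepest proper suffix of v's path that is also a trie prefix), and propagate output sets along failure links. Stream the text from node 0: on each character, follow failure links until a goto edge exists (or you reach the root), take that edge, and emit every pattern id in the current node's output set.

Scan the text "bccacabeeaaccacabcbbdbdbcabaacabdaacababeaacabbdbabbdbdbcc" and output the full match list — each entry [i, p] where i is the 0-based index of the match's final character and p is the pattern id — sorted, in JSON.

Build automaton:
Trie nodes:
  n0 'ε': a→8 b→1 d→7
  n1 'b': d→2
  n2 'bd': b→3
  n3 'bdb': d→4
  n4 'bdbd': b→5
  n5 'bdbdb': c→6
  n6 'bdbdbc': ·  [P0 ends]
  n7 'd': ·  [P1 ends]
  n8 'a': b→12 c→9
  n9 'ac': a→10
  n10 'aca': b→11
  n11 'acab': ·  [P2 ends]
  n12 'ab': ·  [P3 ends]

Failure links (BFS by depth):
  n1('b'): parent n0 fail=0; on 'b' 0 → fail=0;  out ∅∪∅=∅
  n7('d'): parent n0 fail=0; on 'd' 0 → fail=0;  out {1}∪∅={1}
  n8('a'): parent n0 fail=0; on 'a' 0 → fail=0;  out ∅∪∅=∅
  n2('bd'): parent n1 fail=0; on 'd' 0 → fail=7;  out ∅∪{1}={1}
  n9('ac'): parent n8 fail=0; on 'c' 0 → fail=0;  out ∅∪∅=∅
  n12('ab'): parent n8 fail=0; on 'b' 0 → fail=1;  out {3}∪∅={3}
  n3('bdb'): parent n2 fail=7; on 'b' 7→0 → fail=1;  out ∅∪∅=∅
  n10('aca'): parent n9 fail=0; on 'a' 0 → fail=8;  out ∅∪∅=∅
  n4('bdbd'): parent n3 fail=1; on 'd' 1 → fail=2;  out ∅∪{1}={1}
  n11('acab'): parent n10 fail=8; on 'b' 8 → fail=12;  out {2}∪{3}={2,3}
  n5('bdbdb'): parent n4 fail=2; on 'b' 2 → fail=3;  out ∅∪∅=∅
  n6('bdbdbc'): parent n5 fail=3; on 'c' 3→1→0 → fail=0;  out {0}∪∅={0}

Scan:
i=0 'b': node 0→1
i=1 'c': node 1→0 ·f
i=2 'c': node 0→0
i=3 'a': node 0→8
i=4 'c': node 8→9
i=5 'a': node 9→10
i=6 'b': node 10→11  emit P2@[3:6],P3@[5:6]
i=7 'e': node 11→0 ·f
i=8 'e': node 0→0
i=9 'a': node 0→8
i=10 'a': node 8→8 ·f
i=11 'c': node 8→9
i=12 'c': node 9→0 ·f
i=13 'a': node 0→8
i=14 'c': node 8→9
i=15 'a': node 9→10
i=16 'b': node 10→11  emit P2@[13:16],P3@[15:16]
i=17 'c': node 11→0 ·f
i=18 'b': node 0→1
i=19 'b': node 1→1 ·f
i=20 'd': node 1→2  emit P1@[20:20]
i=21 'b': node 2→3
i=22 'd': node 3→4  emit P1@[22:22]
i=23 'b': node 4→5
i=24 'c': node 5→6  emit P0@[19:24]
i=25 'a': node 6→8 ·f
i=26 'b': node 8→12  emit P3@[25:26]
i=27 'a': node 12→8 ·f
i=28 'a': node 8→8 ·f
i=29 'c': node 8→9
i=30 'a': node 9→10
i=31 'b': node 10→11  emit P2@[28:31],P3@[30:31]
i=32 'd': node 11→2 ·f  emit P1@[32:32]
i=33 'a': node 2→8 ·f
i=34 'a': node 8→8 ·f
i=35 'c': node 8→9
i=36 'a': node 9→10
i=37 'b': node 10→11  emit P2@[34:37],P3@[36:37]
i=38 'a': node 11→8 ·f
i=39 'b': node 8→12  emit P3@[38:39]
i=40 'e': node 12→0 ·f
i=41 'a': node 0→8
i=42 'a': node 8→8 ·f
i=43 'c': node 8→9
i=44 'a': node 9→10
i=45 'b': node 10→11  emit P2@[42:45],P3@[44:45]
i=46 'b': node 11→1 ·f
i=47 'd': node 1→2  emit P1@[47:47]
i=48 'b': node 2→3
i=49 'a': node 3→8 ·f
i=50 'b': node 8→12  emit P3@[49:50]
i=51 'b': node 12→1 ·f
i=52 'd': node 1→2  emit P1@[52:52]
i=53 'b': node 2→3
i=54 'd': node 3→4  emit P1@[54:54]
i=55 'b': node 4→5
i=56 'c': node 5→6  emit P0@[51:56]
i=57 'c': node 6→0 ·f

Matches: [[6,2],[6,3],[16,2],[16,3],[20,1],[22,1],[24,0],[26,3],[31,2],[31,3],[32,1],[37,2],[37,3],[39,3],[45,2],[45,3],[47,1],[50,3],[52,1],[54,1],[56,0]]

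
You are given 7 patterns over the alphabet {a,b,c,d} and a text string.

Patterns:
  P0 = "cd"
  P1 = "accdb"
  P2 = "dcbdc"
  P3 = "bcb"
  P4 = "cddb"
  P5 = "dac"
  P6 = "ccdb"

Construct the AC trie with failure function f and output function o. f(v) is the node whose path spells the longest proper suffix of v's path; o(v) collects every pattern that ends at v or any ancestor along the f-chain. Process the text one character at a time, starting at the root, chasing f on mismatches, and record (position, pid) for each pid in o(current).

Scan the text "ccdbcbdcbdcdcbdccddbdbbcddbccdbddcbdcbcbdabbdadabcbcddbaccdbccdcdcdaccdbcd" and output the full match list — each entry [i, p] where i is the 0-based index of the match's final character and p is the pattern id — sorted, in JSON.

Construct AC machine:
Trie (insert patterns):
  n0 'ε': a→3 b→13 c→1 d→8
  n1 'c': c→20 d→2
  n2 'cd': d→16  ←P0
  n3 'a': c→4
  n4 'ac': c→5
  n5 'acc': d→6
  n6 'accd': b→7
  n7 'accdb': ·  ←P1
  n8 'd': a→18 c→9
  n9 'dc': b→10
  n10 'dcb': d→11
  n11 'dcbd': c→12
  n12 'dcbdc': ·  ←P2
  n13 'b': c→14
  n14 'bc': b→15
  n15 'bcb': ·  ←P3
  n16 'cdd': b→17
  n17 'cddb': ·  ←P4
  n18 'da': c→19
  n19 'dac': ·  ←P5
  n20 'cc': d→21
  n21 'ccd': b→22
  n22 'ccdb': ·  ←P6

Failure links (BFS by depth):
  n1('c'): parent n0 fail=0; on 'c' 0 → fail=0;  out ∅∪∅=∅
  n3('a'): parent n0 fail=0; on 'a' 0 → fail=0;  out ∅∪∅=∅
  n8('d'): parent n0 fail=0; on 'd' 0 → fail=0;  out ∅∪∅=∅
  n13('b'): parent n0 fail=0; on 'b' 0 → fail=0;  out ∅∪∅=∅
  n2('cd'): parent n1 fail=0; on 'd' 0 → fail=8;  out {0}∪∅={0}
  n4('ac'): parent n3 fail=0; on 'c' 0 → fail=1;  out ∅∪∅=∅
  n9('dc'): parent n8 fail=0; on 'c' 0 → fail=1;  out ∅∪∅=∅
  n14('bc'): parent n13 fail=0; on 'c' 0 → fail=1;  out ∅∪∅=∅
  n18('da'): parent n8 fail=0; on 'a' 0 → fail=3;  out ∅∪∅=∅
  n20('cc'): parent n1 fail=0; on 'c' 0 → fail=1;  out ∅∪∅=∅
  n5('acc'): parent n4 fail=1; on 'c' 1 → fail=20;  out ∅∪∅=∅
  n10('dcb'): parent n9 fail=1; on 'b' 1→0 → fail=13;  out ∅∪∅=∅
  n15('bcb'): parent n14 fail=1; on 'b' 1→0 → fail=13;  out {3}∪∅={3}
  n16('cdd'): parent n2 fail=8; on 'd' 8→0 → fail=8;  out ∅∪∅=∅
  n19('dac'): parent n18 fail=3; on 'c' 3 → fail=4;  out {5}∪∅={5}
  n21('ccd'): parent n20 fail=1; on 'd' 1 → fail=2;  out ∅∪{0}={0}
  n6('accd'): parent n5 fail=20; on 'd' 20 → fail=21;  out ∅∪{0}={0}
  n11('dcbd'): parent n10 fail=13; on 'd' 13→0 → fail=8;  out ∅∪∅=∅
  n17('cddb'): parent n16 fail=8; on 'b' 8→0 → fail=13;  out {4}∪∅={4}
  n22('ccdb'): parent n21 fail=2; on 'b' 2→8→0 → fail=13;  out {6}∪∅={6}
  n7('accdb'): parent n6 fail=21; on 'b' 21 → fail=22;  out {1}∪{6}={1,6}
  n12('dcbdc'): parent n11 fail=8; on 'c' 8 → fail=9;  out {2}∪∅={2}

Text stream:
pos 0 'c': at 1
pos 1 'c': at 20
pos 2 'd': at 21  emit P0@[1:2]
pos 3 'b': at 22  emit P6@[0:3]
pos 4 'c': at 14 (fail-walked)
pos 5 'b': at 15  emit P3@[3:5]
pos 6 'd': at 8 (fail-walked)
pos 7 'c': at 9
pos 8 'b': at 10
pos 9 'd': at 11
pos 10 'c': at 12  emit P2@[6:10]
pos 11 'd': at 2 (fail-walked)  emit P0@[10:11]
pos 12 'c': at 9 (fail-walked)
pos 13 'b': at 10
pos 14 'd': at 11
pos 15 'c': at 12  emit P2@[11:15]
pos 16 'c': at 20 (fail-walked)
pos 17 'd': at 21  emit P0@[16:17]
pos 18 'd': at 16 (fail-walked)
pos 19 'b': at 17  emit P4@[16:19]
pos 20 'd': at 8 (fail-walked)
pos 21 'b': at 13 (fail-walked)
pos 22 'b': at 13 (fail-walked)
pos 23 'c': at 14
pos 24 'd': at 2 (fail-walked)  emit P0@[23:24]
pos 25 'd': at 16
pos 26 'b': at 17  emit P4@[23:26]
pos 27 'c': at 14 (fail-walked)
pos 28 'c': at 20 (fail-walked)
pos 29 'd': at 21  emit P0@[28:29]
pos 30 'b': at 22  emit P6@[27:30]
pos 31 'd': at 8 (fail-walked)
pos 32 'd': at 8 (fail-walked)
pos 33 'c': at 9
pos 34 'b': at 10
pos 35 'd': at 11
pos 36 'c': at 12  emit P2@[32:36]
pos 37 'b': at 10 (fail-walked)
pos 38 'c': at 14 (fail-walked)
pos 39 'b': at 15  emit P3@[37:39]
pos 40 'd': at 8 (fail-walked)
pos 41 'a': at 18
pos 42 'b': at 13 (fail-walked)
pos 43 'b': at 13 (fail-walked)
pos 44 'd': at 8 (fail-walked)
pos 45 'a': at 18
pos 46 'd': at 8 (fail-walked)
pos 47 'a': at 18
pos 48 'b': at 13 (fail-walked)
pos 49 'c': at 14
pos 50 'b': at 15  emit P3@[48:50]
pos 51 'c': at 14 (fail-walked)
pos 52 'd': at 2 (fail-walked)  emit P0@[51:52]
pos 53 'd': at 16
pos 54 'b': at 17  emit P4@[51:54]
pos 55 'a': at 3 (fail-walked)
pos 56 'c': at 4
pos 57 'c': at 5
pos 58 'd': at 6  emit P0@[57:58]
pos 59 'b': at 7  emit P1@[55:59],P6@[56:59]
pos 60 'c': at 14 (fail-walked)
pos 61 'c': at 20 (fail-walked)
pos 62 'd': at 21  emit P0@[61:62]
pos 63 'c': at 9 (fail-walked)
pos 64 'd': at 2 (fail-walked)  emit P0@[63:64]
pos 65 'c': at 9 (fail-walked)
pos 66 'd': at 2 (fail-walked)  emit P0@[65:66]
pos 67 'a': at 18 (fail-walked)
pos 68 'c': at 19  emit P5@[66:68]
pos 69 'c': at 5 (fail-walked)
pos 70 'd': at 6  emit P0@[69:70]
pos 71 'b': at 7  emit P1@[67:71],P6@[68:71]
pos 72 'c': at 14 (fail-walked)
pos 73 'd': at 2 (fail-walked)  emit P0@[72:73]

All matches (sorted): [[2,0],[3,6],[5,3],[10,2],[11,0],[15,2],[17,0],[19,4],[24,0],[26,4],[29,0],[30,6],[36,2],[39,3],[50,3],[52,0],[54,4],[58,0],[59,1],[59,6],[62,0],[64,0],[66,0],[68,5],[70,0],[71,1],[71,6],[73,0]]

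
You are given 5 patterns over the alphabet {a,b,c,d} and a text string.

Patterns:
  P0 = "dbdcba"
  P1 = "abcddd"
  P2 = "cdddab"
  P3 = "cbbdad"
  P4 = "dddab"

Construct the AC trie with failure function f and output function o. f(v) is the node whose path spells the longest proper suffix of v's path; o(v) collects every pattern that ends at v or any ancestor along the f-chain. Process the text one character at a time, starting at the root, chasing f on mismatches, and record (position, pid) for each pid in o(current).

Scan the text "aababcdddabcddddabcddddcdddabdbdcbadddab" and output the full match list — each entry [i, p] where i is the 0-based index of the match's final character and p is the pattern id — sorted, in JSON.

Construct AC machine:
Trie (insert patterns):
  n0 'ε': a→7 c→13 d→1
  n1 'd': b→2 d→24
  n2 'db': d→3
  n3 'dbd': c→4
  n4 'dbdc': b→5
  n5 'dbdcb': a→6
  n6 'dbdcba': ·  [P0 ends]
  n7 'a': b→8
  n8 'ab': c→9
  n9 'abc': d→10
  n10 'abcd': d→11
  n11 'abcdd': d→12
  n12 'abcddd': ·  [P1 ends]
  n13 'c': b→19 d→14
  n14 'cd': d→15
  n15 'cdd': d→16
  n16 'cddd': a→17
  n17 'cddda': b→18
  n18 'cdddab': ·  [P2 ends]
  n19 'cb': b→20
  n20 'cbb': d→21
  n21 'cbbd': a→22
  n22 'cbbda': d→23
  n23 'cbbdad': ·  [P3 ends]
  n24 'dd': d→25
  n25 'ddd': a→26
  n26 'ddda': b→27
  n27 'dddab': ·  [P4 ends]

BFS fail/out derivation:
  fail(1) 'd': from fail(0)=0 chase 'd': 0 ⇒ 0;  out=∅∪out(0)=∅
  fail(7) 'a': from fail(0)=0 chase 'a': 0 ⇒ 0;  out=∅∪out(0)=∅
  fail(13) 'c': from fail(0)=0 chase 'c': 0 ⇒ 0;  out=∅∪out(0)=∅
  fail(2) 'db': from fail(1)=0 chase 'b': 0 ⇒ 0;  out=∅∪out(0)=∅
  fail(8) 'ab': from fail(7)=0 chase 'b': 0 ⇒ 0;  out=∅∪out(0)=∅
  fail(14) 'cd': from fail(13)=0 chase 'd': 0 ⇒ 1;  out=∅∪out(1)=∅
  fail(19) 'cb': from fail(13)=0 chase 'b': 0 ⇒ 0;  out=∅∪out(0)=∅
  fail(24) 'dd': from fail(1)=0 chase 'd': 0 ⇒ 1;  out=∅∪out(1)=∅
  fail(3) 'dbd': from fail(2)=0 chase 'd': 0 ⇒ 1;  out=∅∪out(1)=∅
  fail(9) 'abc': from fail(8)=0 chase 'c': 0 ⇒ 13;  out=∅∪out(13)=∅
  fail(15) 'cdd': from fail(14)=1 chase 'd': 1 ⇒ 24;  out=∅∪out(24)=∅
  fail(20) 'cbb': from fail(19)=0 chase 'b': 0 ⇒ 0;  out=∅∪out(0)=∅
  fail(25) 'ddd': from fail(24)=1 chase 'd': 1 ⇒ 24;  out=∅∪out(24)=∅
  fail(4) 'dbdc': from fail(3)=1 chase 'c': 1→0 ⇒ 13;  out=∅∪out(13)=∅
  fail(10) 'abcd': from fail(9)=13 chase 'd': 13 ⇒ 14;  out=∅∪out(14)=∅
  fail(16) 'cddd': from fail(15)=24 chase 'd': 24 ⇒ 25;  out=∅∪out(25)=∅
  fail(21) 'cbbd': from fail(20)=0 chase 'd': 0 ⇒ 1;  out=∅∪out(1)=∅
  fail(26) 'ddda': from fail(25)=24 chase 'a': 24→1→0 ⇒ 7;  out=∅∪out(7)=∅
  fail(5) 'dbdcb': from fail(4)=13 chase 'b': 13 ⇒ 19;  out=∅∪out(19)=∅
  fail(11) 'abcdd': from fail(10)=14 chase 'd': 14 ⇒ 15;  out=∅∪out(15)=∅
  fail(17) 'cddda': from fail(16)=25 chase 'a': 25 ⇒ 26;  out=∅∪out(26)=∅
  fail(22) 'cbbda': from fail(21)=1 chase 'a': 1→0 ⇒ 7;  out=∅∪out(7)=∅
  fail(27) 'dddab': from fail(26)=7 chase 'b': 7 ⇒ 8;  out={4}∪out(8)={4}
  fail(6) 'dbdcba': from fail(5)=19 chase 'a': 19→0 ⇒ 7;  out={0}∪out(7)={0}
  fail(12) 'abcddd': from fail(11)=15 chase 'd': 15 ⇒ 16;  out={1}∪out(16)={1}
  fail(18) 'cdddab': from fail(17)=26 chase 'b': 26 ⇒ 27;  out={2}∪out(27)={2,4}
  fail(23) 'cbbdad': from fail(22)=7 chase 'd': 7→0 ⇒ 1;  out={3}∪out(1)={3}

Text stream:
i=0 'a': node 0→7
i=1 'a': node 7→7 ·f
i=2 'b': node 7→8
i=3 'a': node 8→7 ·f
i=4 'b': node 7→8
i=5 'c': node 8→9
i=6 'd': node 9→10
i=7 'd': node 10→11
i=8 'd': node 11→12  ** P1@[3:8]
i=9 'a': node 12→17 ·f
i=10 'b': node 17→18  ** P2@[5:10],P4@[6:10]
i=11 'c': node 18→9 ·f
i=12 'd': node 9→10
i=13 'd': node 10→11
i=14 'd': node 11→12  ** P1@[9:14]
i=15 'd': node 12→25 ·f
i=16 'a': node 25→26
i=17 'b': node 26→27  ** P4@[13:17]
i=18 'c': node 27→9 ·f
i=19 'd': node 9→10
i=20 'd': node 10→11
i=21 'd': node 11→12  ** P1@[16:21]
i=22 'd': node 12→25 ·f
i=23 'c': node 25→13 ·f
i=24 'd': node 13→14
i=25 'd': node 14→15
i=26 'd': node 15→16
i=27 'a': node 16→17
i=28 'b': node 17→18  ** P2@[23:28],P4@[24:28]
i=29 'd': node 18→1 ·f
i=30 'b': node 1→2
i=31 'd': node 2→3
i=32 'c': node 3→4
i=33 'b': node 4→5
i=34 'a': node 5→6  ** P0@[29:34]
i=35 'd': node 6→1 ·f
i=36 'd': node 1→24
i=37 'd': node 24→25
i=38 'a': node 25→26
i=39 'b': node 26→27  ** P4@[35:39]

Matches: [[8,1],[10,2],[10,4],[14,1],[17,4],[21,1],[28,2],[28,4],[34,0],[39,4]]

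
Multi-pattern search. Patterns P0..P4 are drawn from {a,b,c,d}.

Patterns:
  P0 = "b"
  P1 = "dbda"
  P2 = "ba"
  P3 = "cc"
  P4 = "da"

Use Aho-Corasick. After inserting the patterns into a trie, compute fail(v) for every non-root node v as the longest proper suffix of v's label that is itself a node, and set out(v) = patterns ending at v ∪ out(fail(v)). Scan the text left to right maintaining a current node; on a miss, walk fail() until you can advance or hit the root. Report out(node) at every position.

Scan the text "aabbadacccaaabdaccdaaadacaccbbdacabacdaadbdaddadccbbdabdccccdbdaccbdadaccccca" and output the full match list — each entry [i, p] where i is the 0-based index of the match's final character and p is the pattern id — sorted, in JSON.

Construct AC machine:
Trie (insert patterns):
  n0 'ε': b→1 c→7 d→2
  n1 'b': a→6  ←P0
  n2 'd': a→9 b→3
  n3 'db': d→4
  n4 'dbd': a→5
  n5 'dbda': ·  ←P1
  n6 'ba': ·  ←P2
  n7 'c': c→8
  n8 'cc': ·  ←P3
  n9 'da': ·  ←P4

Failure links (BFS by depth):
  fail(1) 'b': from fail(0)=0 chase 'b': 0 ⇒ 0;  out={0}∪out(0)={0}
  fail(2) 'd': from fail(0)=0 chase 'd': 0 ⇒ 0;  out=∅∪out(0)=∅
  fail(7) 'c': from fail(0)=0 chase 'c': 0 ⇒ 0;  out=∅∪out(0)=∅
  fail(3) 'db': from fail(2)=0 chase 'b': 0 ⇒ 1;  out=∅∪out(1)={0}
  fail(6) 'ba': from fail(1)=0 chase 'a': 0 ⇒ 0;  out={2}∪out(0)={2}
  fail(8) 'cc': from fail(7)=0 chase 'c': 0 ⇒ 7;  out={3}∪out(7)={3}
  fail(9) 'da': from fail(2)=0 chase 'a': 0 ⇒ 0;  out={4}∪out(0)={4}
  fail(4) 'dbd': from fail(3)=1 chase 'd': 1→0 ⇒ 2;  out=∅∪out(2)=∅
  fail(5) 'dbda': from fail(4)=2 chase 'a': 2 ⇒ 9;  out={1}∪out(9)={1,4}

Scan:
pos 0 'a': at 0
pos 1 'a': at 0
pos 2 'b': at 1  emit P0@[2:2]
pos 3 'b': at 1 ·f  emit P0@[3:3]
pos 4 'a': at 6  emit P2@[3:4]
pos 5 'd': at 2 ·f
pos 6 'a': at 9  emit P4@[5:6]
pos 7 'c': at 7 ·f
pos 8 'c': at 8  emit P3@[7:8]
pos 9 'c': at 8 ·f  emit P3@[8:9]
pos 10 'a': at 0 ·f
pos 11 'a': at 0
pos 12 'a': at 0
pos 13 'b': at 1  emit P0@[13:13]
pos 14 'd': at 2 ·f
pos 15 'a': at 9  emit P4@[14:15]
pos 16 'c': at 7 ·f
pos 17 'c': at 8  emit P3@[16:17]
pos 18 'd': at 2 ·f
pos 19 'a': at 9  emit P4@[18:19]
pos 20 'a': at 0 ·f
pos 21 'a': at 0
pos 22 'd': at 2
pos 23 'a': at 9  emit P4@[22:23]
pos 24 'c': at 7 ·f
pos 25 'a': at 0 ·f
pos 26 'c': at 7
pos 27 'c': at 8  emit P3@[26:27]
pos 28 'b': at 1 ·f  emit P0@[28:28]
pos 29 'b': at 1 ·f  emit P0@[29:29]
pos 30 'd': at 2 ·f
pos 31 'a': at 9  emit P4@[30:31]
pos 32 'c': at 7 ·f
pos 33 'a': at 0 ·f
pos 34 'b': at 1  emit P0@[34:34]
pos 35 'a': at 6  emit P2@[34:35]
pos 36 'c': at 7 ·f
pos 37 'd': at 2 ·f
pos 38 'a': at 9  emit P4@[37:38]
pos 39 'a': at 0 ·f
pos 40 'd': at 2
pos 41 'b': at 3  emit P0@[41:41]
pos 42 'd': at 4
pos 43 'a': at 5  emit P1@[40:43],P4@[42:43]
pos 44 'd': at 2 ·f
pos 45 'd': at 2 ·f
pos 46 'a': at 9  emit P4@[45:46]
pos 47 'd': at 2 ·f
pos 48 'c': at 7 ·f
pos 49 'c': at 8  emit P3@[48:49]
pos 50 'b': at 1 ·f  emit P0@[50:50]
pos 51 'b': at 1 ·f  emit P0@[51:51]
pos 52 'd': at 2 ·f
pos 53 'a': at 9  emit P4@[52:53]
pos 54 'b': at 1 ·f  emit P0@[54:54]
pos 55 'd': at 2 ·f
pos 56 'c': at 7 ·f
pos 57 'c': at 8  emit P3@[56:57]
pos 58 'c': at 8 ·f  emit P3@[57:58]
pos 59 'c': at 8 ·f  emit P3@[58:59]
pos 60 'd': at 2 ·f
pos 61 'b': at 3  emit P0@[61:61]
pos 62 'd': at 4
pos 63 'a': at 5  emit P1@[60:63],P4@[62:63]
pos 64 'c': at 7 ·f
pos 65 'c': at 8  emit P3@[64:65]
pos 66 'b': at 1 ·f  emit P0@[66:66]
pos 67 'd': at 2 ·f
pos 68 'a': at 9  emit P4@[67:68]
pos 69 'd': at 2 ·f
pos 70 'a': at 9  emit P4@[69:70]
pos 71 'c': at 7 ·f
pos 72 'c': at 8  emit P3@[71:72]
pos 73 'c': at 8 ·f  emit P3@[72:73]
pos 74 'c': at 8 ·f  emit P3@[73:74]
pos 75 'c': at 8 ·f  emit P3@[74:75]
pos 76 'a': at 0 ·f

Result: [[2,0],[3,0],[4,2],[6,4],[8,3],[9,3],[13,0],[15,4],[17,3],[19,4],[23,4],[27,3],[28,0],[29,0],[31,4],[34,0],[35,2],[38,4],[41,0],[43,1],[43,4],[46,4],[49,3],[50,0],[51,0],[53,4],[54,0],[57,3],[58,3],[59,3],[61,0],[63,1],[63,4],[65,3],[66,0],[68,4],[70,4],[72,3],[73,3],[74,3],[75,3]]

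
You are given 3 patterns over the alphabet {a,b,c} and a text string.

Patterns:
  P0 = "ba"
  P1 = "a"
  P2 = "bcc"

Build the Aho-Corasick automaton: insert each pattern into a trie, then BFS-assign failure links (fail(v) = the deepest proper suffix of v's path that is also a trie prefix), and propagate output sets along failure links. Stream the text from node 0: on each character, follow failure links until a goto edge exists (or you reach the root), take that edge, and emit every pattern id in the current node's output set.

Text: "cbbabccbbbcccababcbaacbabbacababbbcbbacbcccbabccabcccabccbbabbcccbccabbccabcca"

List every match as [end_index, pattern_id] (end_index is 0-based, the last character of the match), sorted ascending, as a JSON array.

Build:
Trie (insert patterns):
  0='ε' goto a→3 b→1
  1='b' goto a→2 c→4
  2='ba' goto ·  [P0 ends]
  3='a' goto ·  [P1 ends]
  4='bc' goto c→5
  5='bcc' goto ·  [P2 ends]

Failure links (BFS by depth):
  fail(1) 'b': from fail(0)=0 chase 'b': 0 ⇒ 0;  out=∅∪out(0)=∅
  fail(3) 'a': from fail(0)=0 chase 'a': 0 ⇒ 0;  out={1}∪out(0)={1}
  fail(2) 'ba': from fail(1)=0 chase 'a': 0 ⇒ 3;  out={0}∪out(3)={0,1}
  fail(4) 'bc': from fail(1)=0 chase 'c': 0 ⇒ 0;  out=∅∪out(0)=∅
  fail(5) 'bcc': from fail(4)=0 chase 'c': 0 ⇒ 0;  out={2}∪out(0)={2}

Run:
pos 0 'c': at 0
pos 1 'b': at 1
pos 2 'b': at 1 (via fail)
pos 3 'a': at 2  ** P0@[2:3],P1@[3:3]
pos 4 'b': at 1 (via fail)
pos 5 'c': at 4
pos 6 'c': at 5  ** P2@[4:6]
pos 7 'b': at 1 (via fail)
pos 8 'b': at 1 (via fail)
pos 9 'b': at 1 (via fail)
pos 10 'c': at 4
pos 11 'c': at 5  ** P2@[9:11]
pos 12 'c': at 0 (via fail)
pos 13 'a': at 3  ** P1@[13:13]
pos 14 'b': at 1 (via fail)
pos 15 'a': at 2  ** P0@[14:15],P1@[15:15]
pos 16 'b': at 1 (via fail)
pos 17 'c': at 4
pos 18 'b': at 1 (via fail)
pos 19 'a': at 2  ** P0@[18:19],P1@[19:19]
pos 20 'a': at 3 (via fail)  ** P1@[20:20]
pos 21 'c': at 0 (via fail)
pos 22 'b': at 1
pos 23 'a': at 2  ** P0@[22:23],P1@[23:23]
pos 24 'b': at 1 (via fail)
pos 25 'b': at 1 (via fail)
pos 26 'a': at 2  ** P0@[25:26],P1@[26:26]
pos 27 'c': at 0 (via fail)
pos 28 'a': at 3  ** P1@[28:28]
pos 29 'b': at 1 (via fail)
pos 30 'a': at 2  ** P0@[29:30],P1@[30:30]
pos 31 'b': at 1 (via fail)
pos 32 'b': at 1 (via fail)
pos 33 'b': at 1 (via fail)
pos 34 'c': at 4
pos 35 'b': at 1 (via fail)
pos 36 'b': at 1 (via fail)
pos 37 'a': at 2  ** P0@[36:37],P1@[37:37]
pos 38 'c': at 0 (via fail)
pos 39 'b': at 1
pos 40 'c': at 4
pos 41 'c': at 5  ** P2@[39:41]
pos 42 'c': at 0 (via fail)
pos 43 'b': at 1
pos 44 'a': at 2  ** P0@[43:44],P1@[44:44]
pos 45 'b': at 1 (via fail)
pos 46 'c': at 4
pos 47 'c': at 5  ** P2@[45:47]
pos 48 'a': at 3 (via fail)  ** P1@[48:48]
pos 49 'b': at 1 (via fail)
pos 50 'c': at 4
pos 51 'c': at 5  ** P2@[49:51]
pos 52 'c': at 0 (via fail)
pos 53 'a': at 3  ** P1@[53:53]
pos 54 'b': at 1 (via fail)
pos 55 'c': at 4
pos 56 'c': at 5  ** P2@[54:56]
pos 57 'b': at 1 (via fail)
pos 58 'b': at 1 (via fail)
pos 59 'a': at 2  ** P0@[58:59],P1@[59:59]
pos 60 'b': at 1 (via fail)
pos 61 'b': at 1 (via fail)
pos 62 'c': at 4
pos 63 'c': at 5  ** P2@[61:63]
pos 64 'c': at 0 (via fail)
pos 65 'b': at 1
pos 66 'c': at 4
pos 67 'c': at 5  ** P2@[65:67]
pos 68 'a': at 3 (via fail)  ** P1@[68:68]
pos 69 'b': at 1 (via fail)
pos 70 'b': at 1 (via fail)
pos 71 'c': at 4
pos 72 'c': at 5  ** P2@[70:72]
pos 73 'a': at 3 (via fail)  ** P1@[73:73]
pos 74 'b': at 1 (via fail)
pos 75 'c': at 4
pos 76 'c': at 5  ** P2@[74:76]
pos 77 'a': at 3 (via fail)  ** P1@[77:77]

Result: [[3,0],[3,1],[6,2],[11,2],[13,1],[15,0],[15,1],[19,0],[19,1],[20,1],[23,0],[23,1],[26,0],[26,1],[28,1],[30,0],[30,1],[37,0],[37,1],[41,2],[44,0],[44,1],[47,2],[48,1],[51,2],[53,1],[56,2],[59,0],[59,1],[63,2],[67,2],[68,1],[72,2],[73,1],[76,2],[77,1]]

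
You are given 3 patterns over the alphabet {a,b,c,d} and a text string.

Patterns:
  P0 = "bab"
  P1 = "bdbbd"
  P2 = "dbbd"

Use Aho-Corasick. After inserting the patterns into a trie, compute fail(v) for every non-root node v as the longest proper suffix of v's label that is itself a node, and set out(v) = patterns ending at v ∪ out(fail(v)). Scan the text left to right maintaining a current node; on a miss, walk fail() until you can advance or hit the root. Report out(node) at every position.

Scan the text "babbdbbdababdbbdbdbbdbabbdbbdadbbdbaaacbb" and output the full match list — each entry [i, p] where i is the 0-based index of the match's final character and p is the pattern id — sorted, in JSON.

Build automaton:
Trie nodes:
  n0 'ε': b→1 d→8
  n1 'b': a→2 d→4
  n2 'ba': b→3
  n3 'bab': ·  ←P0
  n4 'bd': b→5
  n5 'bdb': b→6
  n6 'bdbb': d→7
  n7 'bdbbd': ·  ←P1
  n8 'd': b→9
  n9 'db': b→10
  n10 'dbb': d→11
  n11 'dbbd': ·  ←P2

BFS fail/out derivation:
  fail(1) 'b': from fail(0)=0 chase 'b': 0 ⇒ 0;  out=∅∪out(0)=∅
  fail(8) 'd': from fail(0)=0 chase 'd': 0 ⇒ 0;  out=∅∪out(0)=∅
  fail(2) 'ba': from fail(1)=0 chase 'a': 0 ⇒ 0;  out=∅∪out(0)=∅
  fail(4) 'bd': from fail(1)=0 chase 'd': 0 ⇒ 8;  out=∅∪out(8)=∅
  fail(9) 'db': from fail(8)=0 chase 'b': 0 ⇒ 1;  out=∅∪out(1)=∅
  fail(3) 'bab': from fail(2)=0 chase 'b': 0 ⇒ 1;  out={0}∪out(1)={0}
  fail(5) 'bdb': from fail(4)=8 chase 'b': 8 ⇒ 9;  out=∅∪out(9)=∅
  fail(10) 'dbb': from fail(9)=1 chase 'b': 1→0 ⇒ 1;  out=∅∪out(1)=∅
  fail(6) 'bdbb': from fail(5)=9 chase 'b': 9 ⇒ 10;  out=∅∪out(10)=∅
  fail(11) 'dbbd': from fail(10)=1 chase 'd': 1 ⇒ 4;  out={2}∪out(4)={2}
  fail(7) 'bdbbd': from fail(6)=10 chase 'd': 10 ⇒ 11;  out={1}∪out(11)={1,2}

Run:
i=0 'b': node 0→1
i=1 'a': node 1→2
i=2 'b': node 2→3  → match P0@[0:2]
i=3 'b': node 3→1 ·f
i=4 'd': node 1→4
i=5 'b': node 4→5
i=6 'b': node 5→6
i=7 'd': node 6→7  → match P1@[3:7],P2@[4:7]
i=8 'a': node 7→0 ·f
i=9 'b': node 0→1
i=10 'a': node 1→2
i=11 'b': node 2→3  → match P0@[9:11]
i=12 'd': node 3→4 ·f
i=13 'b': node 4→5
i=14 'b': node 5→6
i=15 'd': node 6→7  → match P1@[11:15],P2@[12:15]
i=16 'b': node 7→5 ·f
i=17 'd': node 5→4 ·f
i=18 'b': node 4→5
i=19 'b': node 5→6
i=20 'd': node 6→7  → match P1@[16:20],P2@[17:20]
i=21 'b': node 7→5 ·f
i=22 'a': node 5→2 ·f
i=23 'b': node 2→3  → match P0@[21:23]
i=24 'b': node 3→1 ·f
i=25 'd': node 1→4
i=26 'b': node 4→5
i=27 'b': node 5→6
i=28 'd': node 6→7  → match P1@[24:28],P2@[25:28]
i=29 'a': node 7→0 ·f
i=30 'd': node 0→8
i=31 'b': node 8→9
i=32 'b': node 9→10
i=33 'd': node 10→11  → match P2@[30:33]
i=34 'b': node 11→5 ·f
i=35 'a': node 5→2 ·f
i=36 'a': node 2→0 ·f
i=37 'a': node 0→0
i=38 'c': node 0→0
i=39 'b': node 0→1
i=40 'b': node 1→1 ·f

Matches: [[2,0],[7,1],[7,2],[11,0],[15,1],[15,2],[20,1],[20,2],[23,0],[28,1],[28,2],[33,2]]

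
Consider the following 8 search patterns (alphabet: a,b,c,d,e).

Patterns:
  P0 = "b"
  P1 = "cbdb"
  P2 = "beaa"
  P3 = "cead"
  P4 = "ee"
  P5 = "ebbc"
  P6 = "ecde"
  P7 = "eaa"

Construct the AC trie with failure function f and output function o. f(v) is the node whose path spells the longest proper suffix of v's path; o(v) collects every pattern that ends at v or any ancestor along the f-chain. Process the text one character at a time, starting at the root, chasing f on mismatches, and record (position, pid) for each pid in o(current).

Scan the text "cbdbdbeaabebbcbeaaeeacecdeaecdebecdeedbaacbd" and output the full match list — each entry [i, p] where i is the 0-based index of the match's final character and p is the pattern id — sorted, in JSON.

Build:
Trie (insert patterns):
  0='ε' goto b→1 c→2 e→12
  1='b' goto e→6  ←P0
  2='c' goto b→3 e→9
  3='cb' goto d→4
  4='cbd' goto b→5
  5='cbdb' goto ·  ←P1
  6='be' goto a→7
  7='bea' goto a→8
  8='beaa' goto ·  ←P2
  9='ce' goto a→10
  10='cea' goto d→11
  11='cead' goto ·  ←P3
  12='e' goto a→20 b→14 c→17 e→13
  13='ee' goto ·  ←P4
  14='eb' goto b→15
  15='ebb' goto c→16
  16='ebbc' goto ·  ←P5
  17='ec' goto d→18
  18='ecd' goto e→19
  19='ecde' goto ·  ←P6
  20='ea' goto a→21
  21='eaa' goto ·  ←P7

BFS fail/out derivation:
  n1('b'): parent n0 fail=0; on 'b' 0 → fail=0;  out {0}∪∅={0}
  n2('c'): parent n0 fail=0; on 'c' 0 → fail=0;  out ∅∪∅=∅
  n12('e'): parent n0 fail=0; on 'e' 0 → fail=0;  out ∅∪∅=∅
  n3('cb'): parent n2 fail=0; on 'b' 0 → fail=1;  out ∅∪{0}={0}
  n6('be'): parent n1 fail=0; on 'e' 0 → fail=12;  out ∅∪∅=∅
  n9('ce'): parent n2 fail=0; on 'e' 0 → fail=12;  out ∅∪∅=∅
  n13('ee'): parent n12 fail=0; on 'e' 0 → fail=12;  out {4}∪∅={4}
  n14('eb'): parent n12 fail=0; on 'b' 0 → fail=1;  out ∅∪{0}={0}
  n17('ec'): parent n12 fail=0; on 'c' 0 → fail=2;  out ∅∪∅=∅
  n20('ea'): parent n12 fail=0; on 'a' 0 → fail=0;  out ∅∪∅=∅
  n4('cbd'): parent n3 fail=1; on 'd' 1→0 → fail=0;  out ∅∪∅=∅
  n7('bea'): parent n6 fail=12; on 'a' 12 → fail=20;  out ∅∪∅=∅
  n10('cea'): parent n9 fail=12; on 'a' 12 → fail=20;  out ∅∪∅=∅
  n15('ebb'): parent n14 fail=1; on 'b' 1→0 → fail=1;  out ∅∪{0}={0}
  n18('ecd'): parent n17 fail=2; on 'd' 2→0 → fail=0;  out ∅∪∅=∅
  n21('eaa'): parent n20 fail=0; on 'a' 0 → fail=0;  out {7}∪∅={7}
  n5('cbdb'): parent n4 fail=0; on 'b' 0 → fail=1;  out {1}∪{0}={0,1}
  n8('beaa'): parent n7 fail=20; on 'a' 20 → fail=21;  out {2}∪{7}={2,7}
  n11('cead'): parent n10 fail=20; on 'd' 20→0 → fail=0;  out {3}∪∅={3}
  n16('ebbc'): parent n15 fail=1; on 'c' 1→0 → fail=2;  out {5}∪∅={5}
  n19('ecde'): parent n18 fail=0; on 'e' 0 → fail=12;  out {6}∪∅={6}

Text stream:
pos 0 'c': at 2
pos 1 'b': at 3  ** P0@[1:1]
pos 2 'd': at 4
pos 3 'b': at 5  ** P0@[3:3],P1@[0:3]
pos 4 'd': at 0 (via fail)
pos 5 'b': at 1  ** P0@[5:5]
pos 6 'e': at 6
pos 7 'a': at 7
pos 8 'a': at 8  ** P2@[5:8],P7@[6:8]
pos 9 'b': at 1 (via fail)  ** P0@[9:9]
pos 10 'e': at 6
pos 11 'b': at 14 (via fail)  ** P0@[11:11]
pos 12 'b': at 15  ** P0@[12:12]
pos 13 'c': at 16  ** P5@[10:13]
pos 14 'b': at 3 (via fail)  ** P0@[14:14]
pos 15 'e': at 6 (via fail)
pos 16 'a': at 7
pos 17 'a': at 8  ** P2@[14:17],P7@[15:17]
pos 18 'e': at 12 (via fail)
pos 19 'e': at 13  ** P4@[18:19]
pos 20 'a': at 20 (via fail)
pos 21 'c': at 2 (via fail)
pos 22 'e': at 9
pos 23 'c': at 17 (via fail)
pos 24 'd': at 18
pos 25 'e': at 19  ** P6@[22:25]
pos 26 'a': at 20 (via fail)
pos 27 'e': at 12 (via fail)
pos 28 'c': at 17
pos 29 'd': at 18
pos 30 'e': at 19  ** P6@[27:30]
pos 31 'b': at 14 (via fail)  ** P0@[31:31]
pos 32 'e': at 6 (via fail)
pos 33 'c': at 17 (via fail)
pos 34 'd': at 18
pos 35 'e': at 19  ** P6@[32:35]
pos 36 'e': at 13 (via fail)  ** P4@[35:36]
pos 37 'd': at 0 (via fail)
pos 38 'b': at 1  ** P0@[38:38]
pos 39 'a': at 0 (via fail)
pos 40 'a': at 0
pos 41 'c': at 2
pos 42 'b': at 3  ** P0@[42:42]
pos 43 'd': at 4

Matches: [[1,0],[3,0],[3,1],[5,0],[8,2],[8,7],[9,0],[11,0],[12,0],[13,5],[14,0],[17,2],[17,7],[19,4],[25,6],[30,6],[31,0],[35,6],[36,4],[38,0],[42,0]]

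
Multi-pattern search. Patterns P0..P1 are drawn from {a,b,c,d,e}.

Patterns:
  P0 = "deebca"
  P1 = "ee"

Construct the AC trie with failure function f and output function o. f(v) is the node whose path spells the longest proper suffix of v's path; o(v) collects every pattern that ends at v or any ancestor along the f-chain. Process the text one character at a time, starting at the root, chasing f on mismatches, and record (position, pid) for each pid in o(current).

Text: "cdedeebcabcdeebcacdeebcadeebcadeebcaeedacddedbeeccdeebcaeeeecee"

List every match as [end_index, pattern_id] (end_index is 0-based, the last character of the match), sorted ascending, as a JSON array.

Build:
Trie (insert patterns):
  n0 'ε': d→1 e→7
  n1 'd': e→2
  n2 'de': e→3
  n3 'dee': b→4
  n4 'deeb': c→5
  n5 'deebc': a→6
  n6 'deebca': ·  [P0 ends]
  n7 'e': e→8
  n8 'ee': ·  [P1 ends]

BFS fail/out derivation:
  fail(1) 'd': from fail(0)=0 chase 'd': 0 ⇒ 0;  out=∅∪out(0)=∅
  fail(7) 'e': from fail(0)=0 chase 'e': 0 ⇒ 0;  out=∅∪out(0)=∅
  fail(2) 'de': from fail(1)=0 chase 'e': 0 ⇒ 7;  out=∅∪out(7)=∅
  fail(8) 'ee': from fail(7)=0 chase 'e': 0 ⇒ 7;  out={1}∪out(7)={1}
  fail(3) 'dee': from fail(2)=7 chase 'e': 7 ⇒ 8;  out=∅∪out(8)={1}
  fail(4) 'deeb': from fail(3)=8 chase 'b': 8→7→0 ⇒ 0;  out=∅∪out(0)=∅
  fail(5) 'deebc': from fail(4)=0 chase 'c': 0 ⇒ 0;  out=∅∪out(0)=∅
  fail(6) 'deebca': from fail(5)=0 chase 'a': 0 ⇒ 0;  out={0}∪out(0)={0}

Scan:
i=0 'c': node 0→0
i=1 'd': node 0→1
i=2 'e': node 1→2
i=3 'd': node 2→1 (fail-walked)
i=4 'e': node 1→2
i=5 'e': node 2→3  emit P1@[4:5]
i=6 'b': node 3→4
i=7 'c': node 4→5
i=8 'a': node 5→6  emit P0@[3:8]
i=9 'b': node 6→0 (fail-walked)
i=10 'c': node 0→0
i=11 'd': node 0→1
i=12 'e': node 1→2
i=13 'e': node 2→3  emit P1@[12:13]
i=14 'b': node 3→4
i=15 'c': node 4→5
i=16 'a': node 5→6  emit P0@[11:16]
i=17 'c': node 6→0 (fail-walked)
i=18 'd': node 0→1
i=19 'e': node 1→2
i=20 'e': node 2→3  emit P1@[19:20]
i=21 'b': node 3→4
i=22 'c': node 4→5
i=23 'a': node 5→6  emit P0@[18:23]
i=24 'd': node 6→1 (fail-walked)
i=25 'e': node 1→2
i=26 'e': node 2→3  emit P1@[25:26]
i=27 'b': node 3→4
i=28 'c': node 4→5
i=29 'a': node 5→6  emit P0@[24:29]
i=30 'd': node 6→1 (fail-walked)
i=31 'e': node 1→2
i=32 'e': node 2→3  emit P1@[31:32]
i=33 'b': node 3→4
i=34 'c': node 4→5
i=35 'a': node 5→6  emit P0@[30:35]
i=36 'e': node 6→7 (fail-walked)
i=37 'e': node 7→8  emit P1@[36:37]
i=38 'd': node 8→1 (fail-walked)
i=39 'a': node 1→0 (fail-walked)
i=40 'c': node 0→0
i=41 'd': node 0→1
i=42 'd': node 1→1 (fail-walked)
i=43 'e': node 1→2
i=44 'd': node 2→1 (fail-walked)
i=45 'b': node 1→0 (fail-walked)
i=46 'e': node 0→7
i=47 'e': node 7→8  emit P1@[46:47]
i=48 'c': node 8→0 (fail-walked)
i=49 'c': node 0→0
i=50 'd': node 0→1
i=51 'e': node 1→2
i=52 'e': node 2→3  emit P1@[51:52]
i=53 'b': node 3→4
i=54 'c': node 4→5
i=55 'a': node 5→6  emit P0@[50:55]
i=56 'e': node 6→7 (fail-walked)
i=57 'e': node 7→8  emit P1@[56:57]
i=58 'e': node 8→8 (fail-walked)  emit P1@[57:58]
i=59 'e': node 8→8 (fail-walked)  emit P1@[58:59]
i=60 'c': node 8→0 (fail-walked)
i=61 'e': node 0→7
i=62 'e': node 7→8  emit P1@[61:62]

Result: [[5,1],[8,0],[13,1],[16,0],[20,1],[23,0],[26,1],[29,0],[32,1],[35,0],[37,1],[47,1],[52,1],[55,0],[57,1],[58,1],[59,1],[62,1]]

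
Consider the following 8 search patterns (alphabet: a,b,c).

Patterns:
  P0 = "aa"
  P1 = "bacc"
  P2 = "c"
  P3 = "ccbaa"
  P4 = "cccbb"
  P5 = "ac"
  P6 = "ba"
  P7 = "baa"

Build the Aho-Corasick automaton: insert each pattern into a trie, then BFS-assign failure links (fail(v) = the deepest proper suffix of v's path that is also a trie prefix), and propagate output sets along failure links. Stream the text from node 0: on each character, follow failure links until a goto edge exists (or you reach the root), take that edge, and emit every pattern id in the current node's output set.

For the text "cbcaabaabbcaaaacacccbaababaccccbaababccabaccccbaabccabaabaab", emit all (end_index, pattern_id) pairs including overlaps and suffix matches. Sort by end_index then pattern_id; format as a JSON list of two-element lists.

Build:
Trie (insert patterns):
  0='ε' goto a→1 b→3 c→7
  1='a' goto a→2 c→15
  2='aa' goto ·  [P0 ends]
  3='b' goto a→4
  4='ba' goto a→16 c→5  [P6 ends]
  5='bac' goto c→6
  6='bacc' goto ·  [P1 ends]
  7='c' goto c→8  [P2 ends]
  8='cc' goto b→9 c→12
  9='ccb' goto a→10
  10='ccba' goto a→11
  11='ccbaa' goto ·  [P3 ends]
  12='ccc' goto b→13
  13='cccb' goto b→14
  14='cccbb' goto ·  [P4 ends]
  15='ac' goto ·  [P5 ends]
  16='baa' goto ·  [P7 ends]

BFS fail/out derivation:
  n1('a'): parent n0 fail=0; on 'a' 0 → fail=0;  out ∅∪∅=∅
  n3('b'): parent n0 fail=0; on 'b' 0 → fail=0;  out ∅∪∅=∅
  n7('c'): parent n0 fail=0; on 'c' 0 → fail=0;  out {2}∪∅={2}
  n2('aa'): parent n1 fail=0; on 'a' 0 → fail=1;  out {0}∪∅={0}
  n4('ba'): parent n3 fail=0; on 'a' 0 → fail=1;  out {6}∪∅={6}
  n8('cc'): parent n7 fail=0; on 'c' 0 → fail=7;  out ∅∪{2}={2}
  n15('ac'): parent n1 fail=0; on 'c' 0 → fail=7;  out {5}∪{2}={2,5}
  n5('bac'): parent n4 fail=1; on 'c' 1 → fail=15;  out ∅∪{2,5}={2,5}
  n9('ccb'): parent n8 fail=7; on 'b' 7→0 → fail=3;  out ∅∪∅=∅
  n12('ccc'): parent n8 fail=7; on 'c' 7 → fail=8;  out ∅∪{2}={2}
  n16('baa'): parent n4 fail=1; on 'a' 1 → fail=2;  out {7}∪{0}={0,7}
  n6('bacc'): parent n5 fail=15; on 'c' 15→7 → fail=8;  out {1}∪{2}={1,2}
  n10('ccba'): parent n9 fail=3; on 'a' 3 → fail=4;  out ∅∪{6}={6}
  n13('cccb'): parent n12 fail=8; on 'b' 8 → fail=9;  out ∅∪∅=∅
  n11('ccbaa'): parent n10 fail=4; on 'a' 4 → fail=16;  out {3}∪{0,7}={0,3,7}
  n14('cccbb'): parent n13 fail=9; on 'b' 9→3→0 → fail=3;  out {4}∪∅={4}

Run:
i=0 'c': node 0→7  emit P2@[0:0]
i=1 'b': node 7→3 (fail-walked)
i=2 'c': node 3→7 (fail-walked)  emit P2@[2:2]
i=3 'a': node 7→1 (fail-walked)
i=4 'a': node 1→2  emit P0@[3:4]
i=5 'b': node 2→3 (fail-walked)
i=6 'a': node 3→4  emit P6@[5:6]
i=7 'a': node 4→16  emit P0@[6:7],P7@[5:7]
i=8 'b': node 16→3 (fail-walked)
i=9 'b': node 3→3 (fail-walked)
i=10 'c': node 3→7 (fail-walked)  emit P2@[10:10]
i=11 'a': node 7→1 (fail-walked)
i=12 'a': node 1→2  emit P0@[11:12]
i=13 'a': node 2→2 (fail-walked)  emit P0@[12:13]
i=14 'a': node 2→2 (fail-walked)  emit P0@[13:14]
i=15 'c': node 2→15 (fail-walked)  emit P2@[15:15],P5@[14:15]
i=16 'a': node 15→1 (fail-walked)
i=17 'c': node 1→15  emit P2@[17:17],P5@[16:17]
i=18 'c': node 15→8 (fail-walked)  emit P2@[18:18]
i=19 'c': node 8→12  emit P2@[19:19]
i=20 'b': node 12→13
i=21 'a': node 13→10 (fail-walked)  emit P6@[20:21]
i=22 'a': node 10→11  emit P0@[21:22],P3@[18:22],P7@[20:22]
i=23 'b': node 11→3 (fail-walked)
i=24 'a': node 3→4  emit P6@[23:24]
i=25 'b': node 4→3 (fail-walked)
i=26 'a': node 3→4  emit P6@[25:26]
i=27 'c': node 4→5  emit P2@[27:27],P5@[26:27]
i=28 'c': node 5→6  emit P1@[25:28],P2@[28:28]
i=29 'c': node 6→12 (fail-walked)  emit P2@[29:29]
i=30 'c': node 12→12 (fail-walked)  emit P2@[30:30]
i=31 'b': node 12→13
i=32 'a': node 13→10 (fail-walked)  emit P6@[31:32]
i=33 'a': node 10→11  emit P0@[32:33],P3@[29:33],P7@[31:33]
i=34 'b': node 11→3 (fail-walked)
i=35 'a': node 3→4  emit P6@[34:35]
i=36 'b': node 4→3 (fail-walked)
i=37 'c': node 3→7 (fail-walked)  emit P2@[37:37]
i=38 'c': node 7→8  emit P2@[38:38]
i=39 'a': node 8→1 (fail-walked)
i=40 'b': node 1→3 (fail-walked)
i=41 'a': node 3→4  emit P6@[40:41]
i=42 'c': node 4→5  emit P2@[42:42],P5@[41:42]
i=43 'c': node 5→6  emit P1@[40:43],P2@[43:43]
i=44 'c': node 6→12 (fail-walked)  emit P2@[44:44]
i=45 'c': node 12→12 (fail-walked)  emit P2@[45:45]
i=46 'b': node 12→13
i=47 'a': node 13→10 (fail-walked)  emit P6@[46:47]
i=48 'a': node 10→11  emit P0@[47:48],P3@[44:48],P7@[46:48]
i=49 'b': node 11→3 (fail-walked)
i=50 'c': node 3→7 (fail-walked)  emit P2@[50:50]
i=51 'c': node 7→8  emit P2@[51:51]
i=52 'a': node 8→1 (fail-walked)
i=53 'b': node 1→3 (fail-walked)
i=54 'a': node 3→4  emit P6@[53:54]
i=55 'a': node 4→16  emit P0@[54:55],P7@[53:55]
i=56 'b': node 16→3 (fail-walked)
i=57 'a': node 3→4  emit P6@[56:57]
i=58 'a': node 4→16  emit P0@[57:58],P7@[56:58]
i=59 'b': node 16→3 (fail-walked)

Matches: [[0,2],[2,2],[4,0],[6,6],[7,0],[7,7],[10,2],[12,0],[13,0],[14,0],[15,2],[15,5],[17,2],[17,5],[18,2],[19,2],[21,6],[22,0],[22,3],[22,7],[24,6],[26,6],[27,2],[27,5],[28,1],[28,2],[29,2],[30,2],[32,6],[33,0],[33,3],[33,7],[35,6],[37,2],[38,2],[41,6],[42,2],[42,5],[43,1],[43,2],[44,2],[45,2],[47,6],[48,0],[48,3],[48,7],[50,2],[51,2],[54,6],[55,0],[55,7],[57,6],[58,0],[58,7]]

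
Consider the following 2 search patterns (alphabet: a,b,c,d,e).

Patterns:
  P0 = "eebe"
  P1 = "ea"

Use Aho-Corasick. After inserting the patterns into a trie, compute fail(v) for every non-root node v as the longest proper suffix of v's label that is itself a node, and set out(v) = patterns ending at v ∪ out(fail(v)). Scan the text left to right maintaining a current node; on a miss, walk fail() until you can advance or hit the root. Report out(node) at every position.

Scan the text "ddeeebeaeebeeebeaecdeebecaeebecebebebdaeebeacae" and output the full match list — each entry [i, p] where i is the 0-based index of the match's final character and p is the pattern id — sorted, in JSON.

Construct AC machine:
Trie nodes:
  n0 'ε': e→1
  n1 'e': a→5 e→2
  n2 'ee': b→3
  n3 'eeb': e→4
  n4 'eebe': ·  ←P0
  n5 'ea': ·  ←P1

BFS fail/out derivation:
  fail(1) 'e': from fail(0)=0 chase 'e': 0 ⇒ 0;  out=∅∪out(0)=∅
  fail(2) 'ee': from fail(1)=0 chase 'e': 0 ⇒ 1;  out=∅∪out(1)=∅
  fail(5) 'ea': from fail(1)=0 chase 'a': 0 ⇒ 0;  out={1}∪out(0)={1}
  fail(3) 'eeb': from fail(2)=1 chase 'b': 1→0 ⇒ 0;  out=∅∪out(0)=∅
  fail(4) 'eebe': from fail(3)=0 chase 'e': 0 ⇒ 1;  out={0}∪out(1)={0}

Run:
i=0 'd': node 0→0
i=1 'd': node 0→0
i=2 'e': node 0→1
i=3 'e': node 1→2
i=4 'e': node 2→2 ·f
i=5 'b': node 2→3
i=6 'e': node 3→4  emit P0@[3:6]
i=7 'a': node 4→5 ·f  emit P1@[6:7]
i=8 'e': node 5→1 ·f
i=9 'e': node 1→2
i=10 'b': node 2→3
i=11 'e': node 3→4  emit P0@[8:11]
i=12 'e': node 4→2 ·f
i=13 'e': node 2→2 ·f
i=14 'b': node 2→3
i=15 'e': node 3→4  emit P0@[12:15]
i=16 'a': node 4→5 ·f  emit P1@[15:16]
i=17 'e': node 5→1 ·f
i=18 'c': node 1→0 ·f
i=19 'd': node 0→0
i=20 'e': node 0→1
i=21 'e': node 1→2
i=22 'b': node 2→3
i=23 'e': node 3→4  emit P0@[20:23]
i=24 'c': node 4→0 ·f
i=25 'a': node 0→0
i=26 'e': node 0→1
i=27 'e': node 1→2
i=28 'b': node 2→3
i=29 'e': node 3→4  emit P0@[26:29]
i=30 'c': node 4→0 ·f
i=31 'e': node 0→1
i=32 'b': node 1→0 ·f
i=33 'e': node 0→1
i=34 'b': node 1→0 ·f
i=35 'e': node 0→1
i=36 'b': node 1→0 ·f
i=37 'd': node 0→0
i=38 'a': node 0→0
i=39 'e': node 0→1
i=40 'e': node 1→2
i=41 'b': node 2→3
i=42 'e': node 3→4  emit P0@[39:42]
i=43 'a': node 4→5 ·f  emit P1@[42:43]
i=44 'c': node 5→0 ·f
i=45 'a': node 0→0
i=46 'e': node 0→1

All matches (sorted): [[6,0],[7,1],[11,0],[15,0],[16,1],[23,0],[29,0],[42,0],[43,1]]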